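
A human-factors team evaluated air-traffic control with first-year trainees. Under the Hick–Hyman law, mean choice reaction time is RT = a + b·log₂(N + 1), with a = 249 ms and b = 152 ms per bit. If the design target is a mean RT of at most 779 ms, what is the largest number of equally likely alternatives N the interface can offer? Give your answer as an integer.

10

Set 249 + 152·log₂(N + 1) ≤ 779.
log₂(N + 1) ≤ (779 − 249) / 152 = 3.4868.
N + 1 ≤ 2^3.4868 = 11.2107.
N ≤ 10.2107, so the largest integer N is 10.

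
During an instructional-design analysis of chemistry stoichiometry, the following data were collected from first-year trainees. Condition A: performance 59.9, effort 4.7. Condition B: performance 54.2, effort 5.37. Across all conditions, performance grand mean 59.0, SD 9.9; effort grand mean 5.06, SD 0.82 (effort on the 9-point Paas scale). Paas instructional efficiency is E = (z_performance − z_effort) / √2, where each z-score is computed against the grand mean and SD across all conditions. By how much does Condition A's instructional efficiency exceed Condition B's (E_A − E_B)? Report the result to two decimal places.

0.98

Condition A: z_P = (59.9 − 59.0)/9.9 = 0.0909; z_E = (4.7 − 5.06)/0.82 = -0.4390; E_A = (0.0909 − (-0.4390))/√2 = 0.3747.
Condition B: z_P = (54.2 − 59.0)/9.9 = -0.4848; z_E = (5.37 − 5.06)/0.82 = 0.3780; E_B = (-0.4848 − 0.3780)/√2 = -0.6101.
E_A − E_B = 0.3747 − (-0.6101) = 0.9848 ≈ 0.98.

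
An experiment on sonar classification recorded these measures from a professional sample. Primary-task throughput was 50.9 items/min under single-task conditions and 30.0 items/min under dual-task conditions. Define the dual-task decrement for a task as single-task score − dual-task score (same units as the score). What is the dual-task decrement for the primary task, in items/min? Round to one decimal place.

Decrement = 50.9 − 30.0 = 20.9000 items/min ≈ 20.9 items/min.

20.9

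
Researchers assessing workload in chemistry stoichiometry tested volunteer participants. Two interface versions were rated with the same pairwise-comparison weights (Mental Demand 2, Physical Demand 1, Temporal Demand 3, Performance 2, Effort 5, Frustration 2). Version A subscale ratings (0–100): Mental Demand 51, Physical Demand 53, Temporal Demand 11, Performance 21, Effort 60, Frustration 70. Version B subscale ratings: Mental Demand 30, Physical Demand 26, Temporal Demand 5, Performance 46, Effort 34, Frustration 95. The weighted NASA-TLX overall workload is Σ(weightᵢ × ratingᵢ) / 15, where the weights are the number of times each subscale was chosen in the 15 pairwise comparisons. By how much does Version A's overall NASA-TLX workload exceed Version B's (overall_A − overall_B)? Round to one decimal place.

7.8

Version A weighted sum = 2·51 + 1·53 + 3·11 + 2·21 + 5·60 + 2·70 = 102 + 53 + 33 + 42 + 300 + 140 = 670; overall_A = 670/15 = 44.6667.
Version B weighted sum = 2·30 + 1·26 + 3·5 + 2·46 + 5·34 + 2·95 = 60 + 26 + 15 + 92 + 170 + 190 = 553; overall_B = 553/15 = 36.8667.
Difference = 44.6667 − 36.8667 = 7.8000 ≈ 7.8.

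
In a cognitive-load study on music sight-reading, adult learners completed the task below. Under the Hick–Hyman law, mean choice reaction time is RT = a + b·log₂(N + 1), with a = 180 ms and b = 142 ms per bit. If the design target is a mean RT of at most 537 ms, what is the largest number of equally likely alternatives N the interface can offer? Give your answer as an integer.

4

Set 180 + 142·log₂(N + 1) ≤ 537.
log₂(N + 1) ≤ (537 − 180) / 142 = 2.5141.
N + 1 ≤ 2^2.5141 = 5.7124.
N ≤ 4.7124, so the largest integer N is 4.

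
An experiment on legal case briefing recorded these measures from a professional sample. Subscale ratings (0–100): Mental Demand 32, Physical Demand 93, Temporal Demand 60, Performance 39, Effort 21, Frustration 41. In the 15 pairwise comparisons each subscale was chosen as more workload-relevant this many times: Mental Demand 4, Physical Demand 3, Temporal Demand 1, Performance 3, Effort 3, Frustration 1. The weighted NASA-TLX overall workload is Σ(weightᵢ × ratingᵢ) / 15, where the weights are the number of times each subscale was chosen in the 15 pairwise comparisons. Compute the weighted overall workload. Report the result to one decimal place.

The tallies are the weights (they sum to 15).
Weighted sum = 4·32 + 3·93 + 1·60 + 3·39 + 3·21 + 1·41
            = 128 + 279 + 60 + 117 + 63 + 41 = 688.
Overall workload = 688 / 15 = 45.8667 ≈ 45.9.

45.9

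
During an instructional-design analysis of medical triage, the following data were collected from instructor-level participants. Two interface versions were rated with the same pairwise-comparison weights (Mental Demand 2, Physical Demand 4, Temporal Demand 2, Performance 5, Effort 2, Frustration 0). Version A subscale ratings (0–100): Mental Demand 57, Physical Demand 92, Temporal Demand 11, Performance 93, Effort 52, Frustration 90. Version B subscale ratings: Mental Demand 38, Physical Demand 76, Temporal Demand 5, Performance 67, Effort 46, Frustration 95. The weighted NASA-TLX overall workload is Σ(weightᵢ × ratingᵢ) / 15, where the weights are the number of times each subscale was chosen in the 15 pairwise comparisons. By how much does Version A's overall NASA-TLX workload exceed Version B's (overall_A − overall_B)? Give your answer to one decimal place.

17.1

Version A weighted sum = 2·57 + 4·92 + 2·11 + 5·93 + 2·52 + 0·90 = 114 + 368 + 22 + 465 + 104 + 0 = 1073; overall_A = 1073/15 = 71.5333.
Version B weighted sum = 2·38 + 4·76 + 2·5 + 5·67 + 2·46 + 0·95 = 76 + 304 + 10 + 335 + 92 + 0 = 817; overall_B = 817/15 = 54.4667.
Difference = 71.5333 − 54.4667 = 17.0666 ≈ 17.1.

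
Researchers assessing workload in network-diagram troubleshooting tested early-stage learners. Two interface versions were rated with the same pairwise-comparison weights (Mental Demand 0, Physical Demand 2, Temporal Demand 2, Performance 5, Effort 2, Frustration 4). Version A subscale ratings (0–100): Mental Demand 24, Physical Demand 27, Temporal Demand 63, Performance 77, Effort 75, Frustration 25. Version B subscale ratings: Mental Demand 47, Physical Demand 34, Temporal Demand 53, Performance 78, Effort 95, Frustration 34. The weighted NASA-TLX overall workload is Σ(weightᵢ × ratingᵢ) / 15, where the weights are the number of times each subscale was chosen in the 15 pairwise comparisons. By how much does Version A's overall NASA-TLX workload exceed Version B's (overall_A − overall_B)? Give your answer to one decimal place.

Version A weighted sum = 0·24 + 2·27 + 2·63 + 5·77 + 2·75 + 4·25 = 0 + 54 + 126 + 385 + 150 + 100 = 815; overall_A = 815/15 = 54.3333.
Version B weighted sum = 0·47 + 2·34 + 2·53 + 5·78 + 2·95 + 4·34 = 0 + 68 + 106 + 390 + 190 + 136 = 890; overall_B = 890/15 = 59.3333.
Difference = 54.3333 − 59.3333 = -5.0000 ≈ -5.0.

-5.0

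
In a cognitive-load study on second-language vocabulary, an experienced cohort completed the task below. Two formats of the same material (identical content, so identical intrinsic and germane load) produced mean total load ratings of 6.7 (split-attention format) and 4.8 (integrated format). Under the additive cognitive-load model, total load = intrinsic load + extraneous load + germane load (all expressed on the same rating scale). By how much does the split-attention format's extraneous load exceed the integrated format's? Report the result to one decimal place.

1.9

Intrinsic and germane load are equal across formats, so the difference in total load equals the difference in extraneous load.
Extraneous-load difference = 6.7 − 4.8 = 1.9.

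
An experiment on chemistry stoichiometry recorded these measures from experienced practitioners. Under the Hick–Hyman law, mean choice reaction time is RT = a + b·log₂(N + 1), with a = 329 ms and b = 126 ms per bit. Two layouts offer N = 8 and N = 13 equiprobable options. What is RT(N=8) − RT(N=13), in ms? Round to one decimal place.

-80.3

RT(8) = 329 + 126·log₂(9) = 329 + 126·3.1699 = 728.4074 ms.
RT(13) = 329 + 126·log₂(14) = 329 + 126·3.8074 = 808.7324 ms.
Difference = 728.4074 − 808.7324 = -80.3250 ≈ -80.3 ms.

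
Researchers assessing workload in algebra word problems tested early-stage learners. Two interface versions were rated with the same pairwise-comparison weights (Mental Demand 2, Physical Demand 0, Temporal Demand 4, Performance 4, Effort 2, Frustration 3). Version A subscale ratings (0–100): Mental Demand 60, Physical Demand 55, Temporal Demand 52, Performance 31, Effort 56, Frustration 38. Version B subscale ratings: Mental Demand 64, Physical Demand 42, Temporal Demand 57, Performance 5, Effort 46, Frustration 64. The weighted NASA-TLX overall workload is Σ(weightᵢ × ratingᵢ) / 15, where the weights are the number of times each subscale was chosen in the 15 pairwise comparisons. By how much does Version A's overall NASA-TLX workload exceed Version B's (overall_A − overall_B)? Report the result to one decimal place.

1.2

Version A weighted sum = 2·60 + 0·55 + 4·52 + 4·31 + 2·56 + 3·38 = 120 + 0 + 208 + 124 + 112 + 114 = 678; overall_A = 678/15 = 45.2000.
Version B weighted sum = 2·64 + 0·42 + 4·57 + 4·5 + 2·46 + 3·64 = 128 + 0 + 228 + 20 + 92 + 192 = 660; overall_B = 660/15 = 44.0000.
Difference = 45.2000 − 44.0000 = 1.2000 ≈ 1.2.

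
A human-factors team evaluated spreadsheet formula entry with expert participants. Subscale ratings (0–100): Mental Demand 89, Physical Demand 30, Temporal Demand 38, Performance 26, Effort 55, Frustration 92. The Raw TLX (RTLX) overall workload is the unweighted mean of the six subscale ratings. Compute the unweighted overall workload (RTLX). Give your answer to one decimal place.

Sum of ratings = 89 + 30 + 38 + 26 + 55 + 92 = 330.
RTLX = 330 / 6 = 55.0000 ≈ 55.0.

55.0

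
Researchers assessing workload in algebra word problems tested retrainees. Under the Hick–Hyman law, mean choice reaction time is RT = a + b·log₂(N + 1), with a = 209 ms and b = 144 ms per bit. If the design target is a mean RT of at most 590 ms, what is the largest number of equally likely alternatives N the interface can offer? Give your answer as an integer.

5

Set 209 + 144·log₂(N + 1) ≤ 590.
log₂(N + 1) ≤ (590 − 209) / 144 = 2.6458.
N + 1 ≤ 2^2.6458 = 6.2584.
N ≤ 5.2584, so the largest integer N is 5.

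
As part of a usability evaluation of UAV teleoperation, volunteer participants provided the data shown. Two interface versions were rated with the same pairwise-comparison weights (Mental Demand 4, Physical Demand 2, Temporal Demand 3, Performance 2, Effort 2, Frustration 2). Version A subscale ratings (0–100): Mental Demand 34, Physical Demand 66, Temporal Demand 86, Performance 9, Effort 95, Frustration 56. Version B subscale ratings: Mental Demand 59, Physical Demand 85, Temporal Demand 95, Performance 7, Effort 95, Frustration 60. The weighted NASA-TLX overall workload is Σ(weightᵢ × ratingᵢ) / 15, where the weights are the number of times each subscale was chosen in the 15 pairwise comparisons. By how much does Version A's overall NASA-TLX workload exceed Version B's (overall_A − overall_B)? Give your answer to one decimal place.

Version A weighted sum = 4·34 + 2·66 + 3·86 + 2·9 + 2·95 + 2·56 = 136 + 132 + 258 + 18 + 190 + 112 = 846; overall_A = 846/15 = 56.4000.
Version B weighted sum = 4·59 + 2·85 + 3·95 + 2·7 + 2·95 + 2·60 = 236 + 170 + 285 + 14 + 190 + 120 = 1015; overall_B = 1015/15 = 67.6667.
Difference = 56.4000 − 67.6667 = -11.2667 ≈ -11.3.

-11.3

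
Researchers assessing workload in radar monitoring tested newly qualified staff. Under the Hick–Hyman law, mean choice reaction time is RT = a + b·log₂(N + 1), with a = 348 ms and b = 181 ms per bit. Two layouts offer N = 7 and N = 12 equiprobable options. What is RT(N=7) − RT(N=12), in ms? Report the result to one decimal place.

RT(7) = 348 + 181·log₂(8) = 348 + 181·3.0000 = 891.0000 ms.
RT(12) = 348 + 181·log₂(13) = 348 + 181·3.7004 = 1017.7724 ms.
Difference = 891.0000 − 1017.7724 = -126.7724 ≈ -126.8 ms.

-126.8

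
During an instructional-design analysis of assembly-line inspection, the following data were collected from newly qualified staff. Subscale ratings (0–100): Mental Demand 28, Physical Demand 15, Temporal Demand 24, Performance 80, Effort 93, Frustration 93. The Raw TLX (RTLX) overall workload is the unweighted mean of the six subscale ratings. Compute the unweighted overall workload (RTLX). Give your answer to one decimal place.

55.5

Sum of ratings = 28 + 15 + 24 + 80 + 93 + 93 = 333.
RTLX = 333 / 6 = 55.5000 ≈ 55.5.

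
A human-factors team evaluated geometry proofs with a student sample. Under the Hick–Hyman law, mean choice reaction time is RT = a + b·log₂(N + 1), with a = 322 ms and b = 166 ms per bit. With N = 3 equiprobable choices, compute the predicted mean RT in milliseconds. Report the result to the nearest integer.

654

log₂(3 + 1) = log₂(4) = 2.0000.
RT = 322 + 166 × 2.0000 = 322 + 332.0000 = 654.0000 ms.
≈ 654 ms.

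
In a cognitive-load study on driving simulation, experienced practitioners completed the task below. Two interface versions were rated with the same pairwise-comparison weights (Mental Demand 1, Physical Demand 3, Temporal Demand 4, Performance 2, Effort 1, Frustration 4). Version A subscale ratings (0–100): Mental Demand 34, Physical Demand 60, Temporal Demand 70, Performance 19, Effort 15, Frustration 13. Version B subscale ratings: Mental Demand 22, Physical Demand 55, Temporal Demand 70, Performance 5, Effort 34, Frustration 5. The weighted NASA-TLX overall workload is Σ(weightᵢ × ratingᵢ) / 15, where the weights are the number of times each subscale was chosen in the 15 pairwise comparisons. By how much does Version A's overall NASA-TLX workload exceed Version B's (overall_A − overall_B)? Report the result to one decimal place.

Version A weighted sum = 1·34 + 3·60 + 4·70 + 2·19 + 1·15 + 4·13 = 34 + 180 + 280 + 38 + 15 + 52 = 599; overall_A = 599/15 = 39.9333.
Version B weighted sum = 1·22 + 3·55 + 4·70 + 2·5 + 1·34 + 4·5 = 22 + 165 + 280 + 10 + 34 + 20 = 531; overall_B = 531/15 = 35.4000.
Difference = 39.9333 − 35.4000 = 4.5333 ≈ 4.5.

4.5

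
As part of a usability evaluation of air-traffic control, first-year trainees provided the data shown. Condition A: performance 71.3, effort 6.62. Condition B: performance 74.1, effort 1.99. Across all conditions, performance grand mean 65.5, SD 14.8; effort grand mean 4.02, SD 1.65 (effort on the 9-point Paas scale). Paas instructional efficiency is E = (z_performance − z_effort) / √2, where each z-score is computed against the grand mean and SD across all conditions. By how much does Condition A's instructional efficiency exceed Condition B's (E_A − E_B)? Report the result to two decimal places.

-2.12

Condition A: z_P = (71.3 − 65.5)/14.8 = 0.3919; z_E = (6.62 − 4.02)/1.65 = 1.5758; E_A = (0.3919 − 1.5758)/√2 = -0.8371.
Condition B: z_P = (74.1 − 65.5)/14.8 = 0.5811; z_E = (1.99 − 4.02)/1.65 = -1.2303; E_B = (0.5811 − (-1.2303))/√2 = 1.2809.
E_A − E_B = -0.8371 − 1.2809 = -2.1180 ≈ -2.12.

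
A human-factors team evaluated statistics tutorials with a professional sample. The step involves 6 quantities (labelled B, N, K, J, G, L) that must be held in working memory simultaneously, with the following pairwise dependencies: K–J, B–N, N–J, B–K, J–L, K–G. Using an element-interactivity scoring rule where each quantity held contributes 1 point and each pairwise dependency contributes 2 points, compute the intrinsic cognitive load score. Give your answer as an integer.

Count of quantities held simultaneously: 6.
Count of pairwise dependencies listed: 6.
Element contribution: 6 × 1 = 6.
Interaction contribution: 6 × 2 = 12.
Intrinsic load = 6 + 12 = 18.

18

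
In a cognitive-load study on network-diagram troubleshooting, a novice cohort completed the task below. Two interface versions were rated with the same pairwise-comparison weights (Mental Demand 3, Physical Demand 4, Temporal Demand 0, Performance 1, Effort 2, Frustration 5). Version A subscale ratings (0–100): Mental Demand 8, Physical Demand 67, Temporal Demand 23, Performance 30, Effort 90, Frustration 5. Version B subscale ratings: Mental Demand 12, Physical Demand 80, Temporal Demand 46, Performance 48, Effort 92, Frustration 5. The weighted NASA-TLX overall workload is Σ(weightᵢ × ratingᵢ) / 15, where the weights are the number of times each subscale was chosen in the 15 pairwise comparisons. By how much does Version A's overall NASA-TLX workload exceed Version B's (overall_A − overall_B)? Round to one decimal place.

Version A weighted sum = 3·8 + 4·67 + 0·23 + 1·30 + 2·90 + 5·5 = 24 + 268 + 0 + 30 + 180 + 25 = 527; overall_A = 527/15 = 35.1333.
Version B weighted sum = 3·12 + 4·80 + 0·46 + 1·48 + 2·92 + 5·5 = 36 + 320 + 0 + 48 + 184 + 25 = 613; overall_B = 613/15 = 40.8667.
Difference = 35.1333 − 40.8667 = -5.7334 ≈ -5.7.

-5.7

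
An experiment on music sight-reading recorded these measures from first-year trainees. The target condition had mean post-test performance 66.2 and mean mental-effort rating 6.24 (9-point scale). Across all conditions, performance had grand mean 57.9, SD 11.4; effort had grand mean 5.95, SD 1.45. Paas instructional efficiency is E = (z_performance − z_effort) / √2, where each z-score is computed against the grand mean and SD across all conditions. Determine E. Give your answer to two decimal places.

0.37

z_performance = (66.2 − 57.9) / 11.4 = 8.3000 / 11.4 = 0.7281.
z_effort = (6.24 − 5.95) / 1.45 = 0.2900 / 1.45 = 0.2000.
z_P − z_E = 0.7281 − 0.2000 = 0.5281.
E = 0.5281 / √2 = 0.5281 / 1.41421 = 0.3734 ≈ 0.37.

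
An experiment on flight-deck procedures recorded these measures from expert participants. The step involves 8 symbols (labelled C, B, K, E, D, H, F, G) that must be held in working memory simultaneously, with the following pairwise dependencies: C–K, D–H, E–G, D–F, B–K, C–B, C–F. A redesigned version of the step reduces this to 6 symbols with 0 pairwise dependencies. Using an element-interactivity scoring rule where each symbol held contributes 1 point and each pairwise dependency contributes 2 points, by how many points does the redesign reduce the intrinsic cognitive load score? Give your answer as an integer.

16

Original: 8 × 1 + 7 × 2 = 8 + 14 = 22.
Redesigned: 6 × 1 + 0 × 2 = 6 + 0 = 6.
Reduction = 22 − 6 = 16.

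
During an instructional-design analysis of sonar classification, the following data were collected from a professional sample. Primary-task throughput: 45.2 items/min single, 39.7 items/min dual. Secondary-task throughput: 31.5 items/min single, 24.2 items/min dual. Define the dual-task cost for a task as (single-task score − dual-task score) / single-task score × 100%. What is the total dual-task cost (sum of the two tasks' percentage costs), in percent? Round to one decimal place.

Primary cost = (45.2 − 39.7) / 45.2 × 100% = 12.1681%.
Secondary cost = (31.5 − 24.2) / 31.5 × 100% = 23.1746%.
Total = 12.1681% + 23.1746% = 35.3427% ≈ 35.3%.

35.3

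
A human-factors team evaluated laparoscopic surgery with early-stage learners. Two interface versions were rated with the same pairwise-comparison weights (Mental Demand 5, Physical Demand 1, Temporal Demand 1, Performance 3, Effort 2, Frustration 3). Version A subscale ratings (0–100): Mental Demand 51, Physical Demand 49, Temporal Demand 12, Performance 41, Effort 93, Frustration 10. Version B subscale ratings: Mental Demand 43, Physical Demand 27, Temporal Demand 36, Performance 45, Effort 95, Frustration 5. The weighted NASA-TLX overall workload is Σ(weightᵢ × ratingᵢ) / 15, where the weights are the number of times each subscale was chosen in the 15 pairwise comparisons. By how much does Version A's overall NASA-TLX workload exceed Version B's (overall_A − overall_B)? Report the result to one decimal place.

2.5

Version A weighted sum = 5·51 + 1·49 + 1·12 + 3·41 + 2·93 + 3·10 = 255 + 49 + 12 + 123 + 186 + 30 = 655; overall_A = 655/15 = 43.6667.
Version B weighted sum = 5·43 + 1·27 + 1·36 + 3·45 + 2·95 + 3·5 = 215 + 27 + 36 + 135 + 190 + 15 = 618; overall_B = 618/15 = 41.2000.
Difference = 43.6667 − 41.2000 = 2.4667 ≈ 2.5.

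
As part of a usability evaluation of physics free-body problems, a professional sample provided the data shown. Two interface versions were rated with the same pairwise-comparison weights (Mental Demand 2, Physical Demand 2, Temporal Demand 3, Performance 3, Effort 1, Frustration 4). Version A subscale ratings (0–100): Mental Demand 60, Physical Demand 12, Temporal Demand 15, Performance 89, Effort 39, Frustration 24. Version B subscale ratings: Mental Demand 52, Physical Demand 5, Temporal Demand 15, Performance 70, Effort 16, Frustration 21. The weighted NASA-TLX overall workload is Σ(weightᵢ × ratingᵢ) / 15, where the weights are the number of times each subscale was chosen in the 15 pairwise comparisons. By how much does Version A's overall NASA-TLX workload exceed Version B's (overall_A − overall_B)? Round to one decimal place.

Version A weighted sum = 2·60 + 2·12 + 3·15 + 3·89 + 1·39 + 4·24 = 120 + 24 + 45 + 267 + 39 + 96 = 591; overall_A = 591/15 = 39.4000.
Version B weighted sum = 2·52 + 2·5 + 3·15 + 3·70 + 1·16 + 4·21 = 104 + 10 + 45 + 210 + 16 + 84 = 469; overall_B = 469/15 = 31.2667.
Difference = 39.4000 − 31.2667 = 8.1333 ≈ 8.1.

8.1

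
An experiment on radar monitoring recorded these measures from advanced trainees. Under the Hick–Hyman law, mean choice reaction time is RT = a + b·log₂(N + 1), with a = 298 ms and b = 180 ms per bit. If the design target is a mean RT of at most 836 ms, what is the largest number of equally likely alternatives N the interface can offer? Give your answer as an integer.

6

Set 298 + 180·log₂(N + 1) ≤ 836.
log₂(N + 1) ≤ (836 − 298) / 180 = 2.9889.
N + 1 ≤ 2^2.9889 = 7.9387.
N ≤ 6.9387, so the largest integer N is 6.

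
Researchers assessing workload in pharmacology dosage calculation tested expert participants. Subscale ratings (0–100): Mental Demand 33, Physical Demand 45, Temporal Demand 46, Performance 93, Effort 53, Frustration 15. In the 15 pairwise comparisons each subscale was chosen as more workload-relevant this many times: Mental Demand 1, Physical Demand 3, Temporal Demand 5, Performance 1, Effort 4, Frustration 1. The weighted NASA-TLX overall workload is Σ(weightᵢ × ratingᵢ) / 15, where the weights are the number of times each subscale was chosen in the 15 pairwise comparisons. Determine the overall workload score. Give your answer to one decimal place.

47.9

The tallies are the weights (they sum to 15).
Weighted sum = 1·33 + 3·45 + 5·46 + 1·93 + 4·53 + 1·15
            = 33 + 135 + 230 + 93 + 212 + 15 = 718.
Overall workload = 718 / 15 = 47.8667 ≈ 47.9.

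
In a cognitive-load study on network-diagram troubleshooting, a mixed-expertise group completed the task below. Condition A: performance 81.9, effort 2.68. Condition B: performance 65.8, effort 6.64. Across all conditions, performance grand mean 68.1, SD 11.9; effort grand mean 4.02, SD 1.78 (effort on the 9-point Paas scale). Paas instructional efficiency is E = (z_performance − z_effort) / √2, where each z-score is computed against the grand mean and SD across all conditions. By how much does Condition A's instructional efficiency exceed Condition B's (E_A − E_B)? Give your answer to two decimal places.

Condition A: z_P = (81.9 − 68.1)/11.9 = 1.1597; z_E = (2.68 − 4.02)/1.78 = -0.7528; E_A = (1.1597 − (-0.7528))/√2 = 1.3523.
Condition B: z_P = (65.8 − 68.1)/11.9 = -0.1933; z_E = (6.64 − 4.02)/1.78 = 1.4719; E_B = (-0.1933 − 1.4719)/√2 = -1.1775.
E_A − E_B = 1.3523 − (-1.1775) = 2.5298 ≈ 2.53.

2.53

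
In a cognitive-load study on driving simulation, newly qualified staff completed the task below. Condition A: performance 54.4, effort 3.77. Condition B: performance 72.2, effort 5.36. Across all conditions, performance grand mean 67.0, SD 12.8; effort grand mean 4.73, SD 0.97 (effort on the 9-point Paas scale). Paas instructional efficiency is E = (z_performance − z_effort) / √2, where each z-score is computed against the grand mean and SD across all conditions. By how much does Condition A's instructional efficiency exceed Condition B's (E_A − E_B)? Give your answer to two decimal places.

Condition A: z_P = (54.4 − 67.0)/12.8 = -0.9844; z_E = (3.77 − 4.73)/0.97 = -0.9897; E_A = (-0.9844 − (-0.9897))/√2 = 0.0037.
Condition B: z_P = (72.2 − 67.0)/12.8 = 0.4063; z_E = (5.36 − 4.73)/0.97 = 0.6495; E_B = (0.4063 − 0.6495)/√2 = -0.1720.
E_A − E_B = 0.0037 − (-0.1720) = 0.1757 ≈ 0.18.

0.18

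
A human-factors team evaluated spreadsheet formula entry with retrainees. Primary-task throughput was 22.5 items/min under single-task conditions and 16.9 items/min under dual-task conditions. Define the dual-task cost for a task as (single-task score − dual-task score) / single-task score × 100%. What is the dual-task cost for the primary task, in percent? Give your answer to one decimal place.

Cost = (22.5 − 16.9) / 22.5 × 100%
     = 5.6000 / 22.5 × 100% = 24.8889%.
≈ 24.9%.

24.9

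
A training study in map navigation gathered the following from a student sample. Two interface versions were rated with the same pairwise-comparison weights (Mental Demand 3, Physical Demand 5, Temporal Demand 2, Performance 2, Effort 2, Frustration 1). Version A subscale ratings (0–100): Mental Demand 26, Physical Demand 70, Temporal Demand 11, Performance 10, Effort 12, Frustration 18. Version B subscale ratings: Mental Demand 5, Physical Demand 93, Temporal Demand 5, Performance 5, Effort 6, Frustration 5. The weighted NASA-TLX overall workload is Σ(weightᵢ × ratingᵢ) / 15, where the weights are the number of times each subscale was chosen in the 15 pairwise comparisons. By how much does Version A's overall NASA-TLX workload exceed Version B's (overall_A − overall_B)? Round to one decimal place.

-0.3

Version A weighted sum = 3·26 + 5·70 + 2·11 + 2·10 + 2·12 + 1·18 = 78 + 350 + 22 + 20 + 24 + 18 = 512; overall_A = 512/15 = 34.1333.
Version B weighted sum = 3·5 + 5·93 + 2·5 + 2·5 + 2·6 + 1·5 = 15 + 465 + 10 + 10 + 12 + 5 = 517; overall_B = 517/15 = 34.4667.
Difference = 34.1333 − 34.4667 = -0.3334 ≈ -0.3.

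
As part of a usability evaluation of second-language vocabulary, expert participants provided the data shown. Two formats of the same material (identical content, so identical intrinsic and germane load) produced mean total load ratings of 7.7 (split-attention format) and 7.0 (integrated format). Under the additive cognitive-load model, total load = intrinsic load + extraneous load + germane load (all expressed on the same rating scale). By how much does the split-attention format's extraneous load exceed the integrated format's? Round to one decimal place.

Intrinsic and germane load are equal across formats, so the difference in total load equals the difference in extraneous load.
Extraneous-load difference = 7.7 − 7.0 = 0.7.

0.7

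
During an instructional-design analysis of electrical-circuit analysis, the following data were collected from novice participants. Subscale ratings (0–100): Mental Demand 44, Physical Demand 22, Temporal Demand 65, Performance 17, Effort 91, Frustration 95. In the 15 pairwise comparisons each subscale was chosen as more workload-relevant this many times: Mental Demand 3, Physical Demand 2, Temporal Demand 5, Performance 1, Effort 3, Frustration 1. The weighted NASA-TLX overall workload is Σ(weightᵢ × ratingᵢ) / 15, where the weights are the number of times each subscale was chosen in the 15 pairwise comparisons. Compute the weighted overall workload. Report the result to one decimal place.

59.1

The tallies are the weights (they sum to 15).
Weighted sum = 3·44 + 2·22 + 5·65 + 1·17 + 3·91 + 1·95
            = 132 + 44 + 325 + 17 + 273 + 95 = 886.
Overall workload = 886 / 15 = 59.0667 ≈ 59.1.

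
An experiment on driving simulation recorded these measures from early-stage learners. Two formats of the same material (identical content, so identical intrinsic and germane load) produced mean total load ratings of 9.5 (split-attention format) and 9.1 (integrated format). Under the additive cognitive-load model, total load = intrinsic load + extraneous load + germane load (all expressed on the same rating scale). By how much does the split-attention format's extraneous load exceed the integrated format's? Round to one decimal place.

0.4

Intrinsic and germane load are equal across formats, so the difference in total load equals the difference in extraneous load.
Extraneous-load difference = 9.5 − 9.1 = 0.4.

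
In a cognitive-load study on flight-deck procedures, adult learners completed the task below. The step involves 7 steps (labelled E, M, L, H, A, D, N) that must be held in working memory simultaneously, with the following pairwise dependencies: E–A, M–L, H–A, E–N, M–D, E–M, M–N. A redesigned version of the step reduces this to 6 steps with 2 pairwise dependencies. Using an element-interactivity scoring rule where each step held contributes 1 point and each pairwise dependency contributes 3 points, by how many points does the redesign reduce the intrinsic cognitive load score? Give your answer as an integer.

16

Original: 7 × 1 + 7 × 3 = 7 + 21 = 28.
Redesigned: 6 × 1 + 2 × 3 = 6 + 6 = 12.
Reduction = 28 − 12 = 16.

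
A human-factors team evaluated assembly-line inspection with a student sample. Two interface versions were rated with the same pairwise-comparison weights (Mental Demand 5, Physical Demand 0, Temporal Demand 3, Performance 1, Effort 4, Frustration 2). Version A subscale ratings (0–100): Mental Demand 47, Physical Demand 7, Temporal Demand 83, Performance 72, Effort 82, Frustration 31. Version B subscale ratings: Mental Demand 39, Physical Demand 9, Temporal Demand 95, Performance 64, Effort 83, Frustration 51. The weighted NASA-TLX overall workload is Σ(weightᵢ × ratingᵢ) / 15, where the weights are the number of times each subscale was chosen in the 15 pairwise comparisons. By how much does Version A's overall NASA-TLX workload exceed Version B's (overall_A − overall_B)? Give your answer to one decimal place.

-2.1

Version A weighted sum = 5·47 + 0·7 + 3·83 + 1·72 + 4·82 + 2·31 = 235 + 0 + 249 + 72 + 328 + 62 = 946; overall_A = 946/15 = 63.0667.
Version B weighted sum = 5·39 + 0·9 + 3·95 + 1·64 + 4·83 + 2·51 = 195 + 0 + 285 + 64 + 332 + 102 = 978; overall_B = 978/15 = 65.2000.
Difference = 63.0667 − 65.2000 = -2.1333 ≈ -2.1.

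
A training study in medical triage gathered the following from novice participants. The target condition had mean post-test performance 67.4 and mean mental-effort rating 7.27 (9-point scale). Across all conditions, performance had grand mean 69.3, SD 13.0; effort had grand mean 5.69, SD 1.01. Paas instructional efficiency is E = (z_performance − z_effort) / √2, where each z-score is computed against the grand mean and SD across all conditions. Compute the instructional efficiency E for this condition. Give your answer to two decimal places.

z_performance = (67.4 − 69.3) / 13.0 = -1.9000 / 13.0 = -0.1462.
z_effort = (7.27 − 5.69) / 1.01 = 1.5800 / 1.01 = 1.5644.
z_P − z_E = -0.1462 − 1.5644 = -1.7106.
E = -1.7106 / √2 = -1.7106 / 1.41421 = -1.2096 ≈ -1.21.

-1.21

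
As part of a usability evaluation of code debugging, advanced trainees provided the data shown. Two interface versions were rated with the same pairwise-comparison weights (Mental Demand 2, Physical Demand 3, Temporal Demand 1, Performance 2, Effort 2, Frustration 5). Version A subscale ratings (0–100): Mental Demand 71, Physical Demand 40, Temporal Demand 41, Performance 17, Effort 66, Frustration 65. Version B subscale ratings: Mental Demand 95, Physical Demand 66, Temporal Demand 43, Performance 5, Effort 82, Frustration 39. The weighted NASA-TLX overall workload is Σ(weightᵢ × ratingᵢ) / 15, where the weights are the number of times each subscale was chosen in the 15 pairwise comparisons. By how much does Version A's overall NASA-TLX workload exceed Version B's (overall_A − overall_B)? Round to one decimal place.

Version A weighted sum = 2·71 + 3·40 + 1·41 + 2·17 + 2·66 + 5·65 = 142 + 120 + 41 + 34 + 132 + 325 = 794; overall_A = 794/15 = 52.9333.
Version B weighted sum = 2·95 + 3·66 + 1·43 + 2·5 + 2·82 + 5·39 = 190 + 198 + 43 + 10 + 164 + 195 = 800; overall_B = 800/15 = 53.3333.
Difference = 52.9333 − 53.3333 = -0.4000 ≈ -0.4.

-0.4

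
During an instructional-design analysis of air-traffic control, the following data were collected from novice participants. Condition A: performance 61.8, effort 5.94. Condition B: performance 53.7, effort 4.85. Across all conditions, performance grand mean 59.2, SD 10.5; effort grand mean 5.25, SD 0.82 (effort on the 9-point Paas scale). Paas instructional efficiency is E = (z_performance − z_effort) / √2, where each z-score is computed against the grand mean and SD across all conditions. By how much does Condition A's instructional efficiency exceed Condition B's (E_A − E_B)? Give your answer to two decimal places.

-0.39

Condition A: z_P = (61.8 − 59.2)/10.5 = 0.2476; z_E = (5.94 − 5.25)/0.82 = 0.8415; E_A = (0.2476 − 0.8415)/√2 = -0.4200.
Condition B: z_P = (53.7 − 59.2)/10.5 = -0.5238; z_E = (4.85 − 5.25)/0.82 = -0.4878; E_B = (-0.5238 − (-0.4878))/√2 = -0.0255.
E_A − E_B = -0.4200 − (-0.0255) = -0.3945 ≈ -0.39.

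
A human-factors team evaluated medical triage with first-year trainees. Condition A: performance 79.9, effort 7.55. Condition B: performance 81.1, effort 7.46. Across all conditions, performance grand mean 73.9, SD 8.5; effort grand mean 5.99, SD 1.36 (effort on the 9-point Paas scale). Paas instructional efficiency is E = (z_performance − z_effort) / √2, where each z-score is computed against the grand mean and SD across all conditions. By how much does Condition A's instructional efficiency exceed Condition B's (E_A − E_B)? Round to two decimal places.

-0.15

Condition A: z_P = (79.9 − 73.9)/8.5 = 0.7059; z_E = (7.55 − 5.99)/1.36 = 1.1471; E_A = (0.7059 − 1.1471)/√2 = -0.3120.
Condition B: z_P = (81.1 − 73.9)/8.5 = 0.8471; z_E = (7.46 − 5.99)/1.36 = 1.0809; E_B = (0.8471 − 1.0809)/√2 = -0.1653.
E_A − E_B = -0.3120 − (-0.1653) = -0.1467 ≈ -0.15.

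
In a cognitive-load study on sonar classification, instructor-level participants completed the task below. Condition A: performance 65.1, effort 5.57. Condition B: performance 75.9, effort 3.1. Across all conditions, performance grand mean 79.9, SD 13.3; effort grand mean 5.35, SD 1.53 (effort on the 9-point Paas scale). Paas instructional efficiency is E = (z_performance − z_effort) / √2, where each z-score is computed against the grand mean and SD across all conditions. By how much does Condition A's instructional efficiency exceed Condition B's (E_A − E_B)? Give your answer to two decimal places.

Condition A: z_P = (65.1 − 79.9)/13.3 = -1.1128; z_E = (5.57 − 5.35)/1.53 = 0.1438; E_A = (-1.1128 − 0.1438)/√2 = -0.8886.
Condition B: z_P = (75.9 − 79.9)/13.3 = -0.3008; z_E = (3.1 − 5.35)/1.53 = -1.4706; E_B = (-0.3008 − (-1.4706))/√2 = 0.8272.
E_A − E_B = -0.8886 − 0.8272 = -1.7158 ≈ -1.72.

-1.72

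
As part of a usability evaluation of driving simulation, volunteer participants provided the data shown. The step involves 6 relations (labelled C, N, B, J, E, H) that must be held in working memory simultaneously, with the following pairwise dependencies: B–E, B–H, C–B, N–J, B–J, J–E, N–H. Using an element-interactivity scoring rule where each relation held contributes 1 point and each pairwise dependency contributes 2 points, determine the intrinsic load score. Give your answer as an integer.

Count of relations held simultaneously: 6.
Count of pairwise dependencies listed: 7.
Element contribution: 6 × 1 = 6.
Interaction contribution: 7 × 2 = 14.
Intrinsic load = 6 + 14 = 20.

20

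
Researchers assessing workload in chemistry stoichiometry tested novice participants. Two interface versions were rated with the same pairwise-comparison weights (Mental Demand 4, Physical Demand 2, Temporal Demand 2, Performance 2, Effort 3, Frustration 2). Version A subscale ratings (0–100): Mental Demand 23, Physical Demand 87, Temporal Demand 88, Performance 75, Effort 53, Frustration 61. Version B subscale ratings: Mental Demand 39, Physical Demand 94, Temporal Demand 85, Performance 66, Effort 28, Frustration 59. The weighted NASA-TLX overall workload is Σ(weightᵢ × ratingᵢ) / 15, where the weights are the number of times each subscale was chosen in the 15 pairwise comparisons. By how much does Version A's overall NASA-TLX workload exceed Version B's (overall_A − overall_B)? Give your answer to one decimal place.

Version A weighted sum = 4·23 + 2·87 + 2·88 + 2·75 + 3·53 + 2·61 = 92 + 174 + 176 + 150 + 159 + 122 = 873; overall_A = 873/15 = 58.2000.
Version B weighted sum = 4·39 + 2·94 + 2·85 + 2·66 + 3·28 + 2·59 = 156 + 188 + 170 + 132 + 84 + 118 = 848; overall_B = 848/15 = 56.5333.
Difference = 58.2000 − 56.5333 = 1.6667 ≈ 1.7.

1.7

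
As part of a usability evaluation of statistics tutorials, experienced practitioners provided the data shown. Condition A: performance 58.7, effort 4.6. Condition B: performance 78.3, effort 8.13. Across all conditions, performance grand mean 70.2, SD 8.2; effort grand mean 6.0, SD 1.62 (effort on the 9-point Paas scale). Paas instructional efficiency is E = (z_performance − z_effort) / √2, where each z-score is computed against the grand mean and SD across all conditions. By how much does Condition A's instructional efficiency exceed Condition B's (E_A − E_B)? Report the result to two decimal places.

-0.15

Condition A: z_P = (58.7 − 70.2)/8.2 = -1.4024; z_E = (4.6 − 6.0)/1.62 = -0.8642; E_A = (-1.4024 − (-0.8642))/√2 = -0.3806.
Condition B: z_P = (78.3 − 70.2)/8.2 = 0.9878; z_E = (8.13 − 6.0)/1.62 = 1.3148; E_B = (0.9878 − 1.3148)/√2 = -0.2312.
E_A − E_B = -0.3806 − (-0.2312) = -0.1494 ≈ -0.15.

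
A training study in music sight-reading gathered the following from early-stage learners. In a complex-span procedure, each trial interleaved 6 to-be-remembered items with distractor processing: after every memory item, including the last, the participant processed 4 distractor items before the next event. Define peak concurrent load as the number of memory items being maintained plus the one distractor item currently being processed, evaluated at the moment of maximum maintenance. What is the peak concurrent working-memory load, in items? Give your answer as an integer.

Maintenance is greatest during the distractor(s) after memory item 6: all 6 memory items are being held.
One distractor item is concurrently being processed.
Peak concurrent load = 6 + 1 = 7 items.

7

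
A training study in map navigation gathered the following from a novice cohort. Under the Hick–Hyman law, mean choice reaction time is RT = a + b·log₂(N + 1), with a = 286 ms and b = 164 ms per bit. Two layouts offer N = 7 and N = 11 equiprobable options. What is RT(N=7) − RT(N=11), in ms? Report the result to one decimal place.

-95.9

RT(7) = 286 + 164·log₂(8) = 286 + 164·3.0000 = 778.0000 ms.
RT(11) = 286 + 164·log₂(12) = 286 + 164·3.5850 = 873.9400 ms.
Difference = 778.0000 − 873.9400 = -95.9400 ≈ -95.9 ms.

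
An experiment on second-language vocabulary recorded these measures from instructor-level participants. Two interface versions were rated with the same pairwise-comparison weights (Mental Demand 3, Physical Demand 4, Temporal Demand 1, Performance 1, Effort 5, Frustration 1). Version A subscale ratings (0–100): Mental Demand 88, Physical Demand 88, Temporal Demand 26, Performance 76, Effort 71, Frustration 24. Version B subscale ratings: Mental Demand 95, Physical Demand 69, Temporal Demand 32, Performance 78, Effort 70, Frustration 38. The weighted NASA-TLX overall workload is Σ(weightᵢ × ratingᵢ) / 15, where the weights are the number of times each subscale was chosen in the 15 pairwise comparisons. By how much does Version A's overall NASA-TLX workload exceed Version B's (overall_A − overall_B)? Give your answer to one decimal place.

Version A weighted sum = 3·88 + 4·88 + 1·26 + 1·76 + 5·71 + 1·24 = 264 + 352 + 26 + 76 + 355 + 24 = 1097; overall_A = 1097/15 = 73.1333.
Version B weighted sum = 3·95 + 4·69 + 1·32 + 1·78 + 5·70 + 1·38 = 285 + 276 + 32 + 78 + 350 + 38 = 1059; overall_B = 1059/15 = 70.6000.
Difference = 73.1333 − 70.6000 = 2.5333 ≈ 2.5.

2.5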